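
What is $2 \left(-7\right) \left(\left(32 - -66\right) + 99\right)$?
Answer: $-2758$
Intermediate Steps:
$2 \left(-7\right) \left(\left(32 - -66\right) + 99\right) = - 14 \left(\left(32 + 66\right) + 99\right) = - 14 \left(98 + 99\right) = \left(-14\right) 197 = -2758$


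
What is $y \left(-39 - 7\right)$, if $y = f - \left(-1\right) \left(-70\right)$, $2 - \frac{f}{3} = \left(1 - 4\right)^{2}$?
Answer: $4186$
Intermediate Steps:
$f = -21$ ($f = 6 - 3 \left(1 - 4\right)^{2} = 6 - 3 \left(-3\right)^{2} = 6 - 27 = -21$)
$y = -91$ ($y = -21 - \left(-1\right) \left(-70\right) = -21 - 70 = -91$)
$y \left(-39 - 7\right) = - 91 \left(-39 - 7\right) = \left(-91\right) \left(-46\right) = 4186$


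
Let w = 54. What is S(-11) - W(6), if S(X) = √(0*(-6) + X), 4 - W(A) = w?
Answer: 50 + I*√11 ≈ 50.0 + 3.3166*I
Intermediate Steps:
W(A) = -50 (W(A) = 4 - 1*54 = 4 - 54 = -50)
S(X) = √X (S(X) = √(0 + X) = √X)
S(-11) - W(6) = √(-11) - 1*(-50) = I*√11 + 50 = 50 + I*√11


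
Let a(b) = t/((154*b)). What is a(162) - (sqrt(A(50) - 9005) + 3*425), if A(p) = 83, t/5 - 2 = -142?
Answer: -1136050/891 - I*sqrt(8922) ≈ -1275.0 - 94.456*I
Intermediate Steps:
t = -700 (t = 10 + 5*(-142) = 10 - 710 = -700)
a(b) = -50/(11*b) (a(b) = -700*1/(154*b) = -50/(11*b))
a(162) - (sqrt(A(50) - 9005) + 3*425) = -50/11/162 - (sqrt(83 - 9005) + 3*425) = -50/11*1/162 - (sqrt(-8922) + 1275) = -25/891 - (I*sqrt(8922) + 1275) = -25/891 - (1275 + I*sqrt(8922)) = -25/891 + (-1275 - I*sqrt(8922)) = -1136050/891 - I*sqrt(8922)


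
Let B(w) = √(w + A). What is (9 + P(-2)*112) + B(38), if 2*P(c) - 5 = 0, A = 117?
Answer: 289 + √155 ≈ 301.45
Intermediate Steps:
P(c) = 5/2 (P(c) = 5/2 + (½)*0 = 5/2 + 0 = 5/2)
B(w) = √(117 + w) (B(w) = √(w + 117) = √(117 + w))
(9 + P(-2)*112) + B(38) = (9 + (5/2)*112) + √(117 + 38) = (9 + 280) + √155 = 289 + √155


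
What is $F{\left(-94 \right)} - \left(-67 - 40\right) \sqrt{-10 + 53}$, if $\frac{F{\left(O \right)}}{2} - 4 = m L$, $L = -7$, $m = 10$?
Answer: $-132 + 107 \sqrt{43} \approx 569.65$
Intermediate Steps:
$F{\left(O \right)} = -132$ ($F{\left(O \right)} = 8 + 2 \cdot 10 \left(-7\right) = 8 + 2 \left(-70\right) = 8 - 140 = -132$)
$F{\left(-94 \right)} - \left(-67 - 40\right) \sqrt{-10 + 53} = -132 - \left(-67 - 40\right) \sqrt{-10 + 53} = -132 - - 107 \sqrt{43} = -132 + 107 \sqrt{43}$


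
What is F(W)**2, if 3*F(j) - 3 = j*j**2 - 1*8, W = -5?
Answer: 16900/9 ≈ 1877.8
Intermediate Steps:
F(j) = -5/3 + j**3/3 (F(j) = 1 + (j*j**2 - 1*8)/3 = 1 + (j**3 - 8)/3 = 1 + (-8 + j**3)/3 = 1 + (-8/3 + j**3/3) = -5/3 + j**3/3)
F(W)**2 = (-5/3 + (1/3)*(-5)**3)**2 = (-5/3 + (1/3)*(-125))**2 = (-5/3 - 125/3)**2 = (-130/3)**2 = 16900/9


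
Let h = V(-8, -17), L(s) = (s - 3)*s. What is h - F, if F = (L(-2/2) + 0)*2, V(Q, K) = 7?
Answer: -1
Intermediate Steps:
L(s) = s*(-3 + s) (L(s) = (-3 + s)*s = s*(-3 + s))
F = 8 (F = ((-2/2)*(-3 - 2/2) + 0)*2 = ((-2*½)*(-3 - 2*½) + 0)*2 = (-(-3 - 1) + 0)*2 = (-1*(-4) + 0)*2 = (4 + 0)*2 = 4*2 = 8)
h = 7
h - F = 7 - 1*8 = 7 - 8 = -1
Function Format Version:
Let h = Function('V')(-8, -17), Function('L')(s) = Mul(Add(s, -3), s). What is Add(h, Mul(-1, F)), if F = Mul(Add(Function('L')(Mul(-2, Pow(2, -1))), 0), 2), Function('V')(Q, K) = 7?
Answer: -1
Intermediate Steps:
Function('L')(s) = Mul(s, Add(-3, s)) (Function('L')(s) = Mul(Add(-3, s), s) = Mul(s, Add(-3, s)))
F = 8 (F = Mul(Add(Mul(Mul(-2, Pow(2, -1)), Add(-3, Mul(-2, Pow(2, -1)))), 0), 2) = Mul(Add(Mul(Mul(-2, Rational(1, 2)), Add(-3, Mul(-2, Rational(1, 2)))), 0), 2) = Mul(Add(Mul(-1, Add(-3, -1)), 0), 2) = Mul(Add(Mul(-1, -4), 0), 2) = Mul(Add(4, 0), 2) = Mul(4, 2) = 8)
h = 7
Add(h, Mul(-1, F)) = Add(7, Mul(-1, 8)) = Add(7, -8) = -1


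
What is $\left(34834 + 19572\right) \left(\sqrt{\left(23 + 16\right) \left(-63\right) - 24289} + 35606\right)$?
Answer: $1937180036 + 54406 i \sqrt{26746} \approx 1.9372 \cdot 10^{9} + 8.8977 \cdot 10^{6} i$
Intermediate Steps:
$\left(34834 + 19572\right) \left(\sqrt{\left(23 + 16\right) \left(-63\right) - 24289} + 35606\right) = 54406 \left(\sqrt{39 \left(-63\right) - 24289} + 35606\right) = 54406 \left(\sqrt{-2457 - 24289} + 35606\right) = 54406 \left(\sqrt{-26746} + 35606\right) = 54406 \left(i \sqrt{26746} + 35606\right) = 54406 \left(35606 + i \sqrt{26746}\right) = 1937180036 + 54406 i \sqrt{26746}$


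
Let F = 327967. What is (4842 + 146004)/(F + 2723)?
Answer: 25141/55115 ≈ 0.45616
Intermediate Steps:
(4842 + 146004)/(F + 2723) = (4842 + 146004)/(327967 + 2723) = 150846/330690 = 150846*(1/330690) = 25141/55115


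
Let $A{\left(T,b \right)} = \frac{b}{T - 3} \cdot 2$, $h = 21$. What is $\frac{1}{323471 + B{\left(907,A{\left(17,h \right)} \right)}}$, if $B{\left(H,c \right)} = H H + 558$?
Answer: $\frac{1}{1146678} \approx 8.7208 \cdot 10^{-7}$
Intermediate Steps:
$A{\left(T,b \right)} = \frac{2 b}{-3 + T}$ ($A{\left(T,b \right)} = \frac{b}{-3 + T} 2 = \frac{2 b}{-3 + T}$)
$B{\left(H,c \right)} = 558 + H^{2}$ ($B{\left(H,c \right)} = H^{2} + 558 = 558 + H^{2}$)
$\frac{1}{323471 + B{\left(907,A{\left(17,h \right)} \right)}} = \frac{1}{323471 + \left(558 + 907^{2}\right)} = \frac{1}{323471 + \left(558 + 822649\right)} = \frac{1}{323471 + 823207} = \frac{1}{1146678}$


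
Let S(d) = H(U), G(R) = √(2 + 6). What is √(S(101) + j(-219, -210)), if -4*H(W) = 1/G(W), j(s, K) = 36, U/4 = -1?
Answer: √(576 - √2)/4 ≈ 5.9926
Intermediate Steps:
U = -4 (U = 4*(-1) = -4)
G(R) = 2*√2 (G(R) = √8 = 2*√2)
H(W) = -√2/16 (H(W) = -√2/4/4 = -√2/16)
S(d) = -√2/16
√(S(101) + j(-219, -210)) = √(-√2/16 + 36) = √(36 - √2/16)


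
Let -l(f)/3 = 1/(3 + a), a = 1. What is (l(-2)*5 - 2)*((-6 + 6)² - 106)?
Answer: 1219/2 ≈ 609.50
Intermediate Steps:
l(f) = -¾ (l(f) = -3/(3 + 1) = -3/4 = -3*¼ = -¾)
(l(-2)*5 - 2)*((-6 + 6)² - 106) = (-¾*5 - 2)*((-6 + 6)² - 106) = (-15/4 - 2)*(0² - 106) = -23*(0 - 106)/4 = -23/4*(-106) = 1219/2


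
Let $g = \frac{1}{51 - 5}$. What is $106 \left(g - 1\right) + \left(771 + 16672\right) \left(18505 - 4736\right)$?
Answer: $\frac{5523968956}{23} \approx 2.4017 \cdot 10^{8}$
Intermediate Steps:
$g = \frac{1}{46} \approx 0.021739$
$106 \left(g - 1\right) + \left(771 + 16672\right) \left(18505 - 4736\right) = 106 \left(\frac{1}{46} - 1\right) + \left(771 + 16672\right) \left(18505 - 4736\right) = 106 \left(- \frac{45}{46}\right) + 17443 \cdot 13769 = - \frac{2385}{23} + 240172667 = \frac{5523968956}{23}$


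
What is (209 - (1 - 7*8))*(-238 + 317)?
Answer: 20856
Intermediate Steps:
(209 - (1 - 7*8))*(-238 + 317) = (209 - (1 - 56))*79 = (209 - 1*(-55))*79 = (209 + 55)*79 = 264*79 = 20856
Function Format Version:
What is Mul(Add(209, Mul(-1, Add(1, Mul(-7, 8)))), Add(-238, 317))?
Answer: 20856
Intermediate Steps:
Mul(Add(209, Mul(-1, Add(1, Mul(-7, 8)))), Add(-238, 317)) = Mul(Add(209, Mul(-1, Add(1, -56))), 79) = Mul(Add(209, Mul(-1, -55)), 79) = Mul(Add(209, 55), 79) = Mul(264, 79) = 20856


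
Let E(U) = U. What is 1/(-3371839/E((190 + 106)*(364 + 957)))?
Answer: -391016/3371839 ≈ -0.11597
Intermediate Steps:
1/(-3371839/E((190 + 106)*(364 + 957))) = 1/(-3371839*1/((190 + 106)*(364 + 957))) = 1/(-3371839/(296*1321)) = 1/(-3371839/391016) = -391016/3371839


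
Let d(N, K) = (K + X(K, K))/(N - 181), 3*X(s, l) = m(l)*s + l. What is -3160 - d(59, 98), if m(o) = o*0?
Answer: -578084/183 ≈ -3158.9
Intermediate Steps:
m(o) = 0
X(s, l) = l/3 (X(s, l) = (0*s + l)/3 = (0 + l)/3 = l/3)
d(N, K) = 4*K/(3*(-181 + N)) (d(N, K) = (K + K/3)/(N - 181) = (4*K/3)/(-181 + N) = 4*K/(3*(-181 + N)))
-3160 - d(59, 98) = -3160 - 4*98/(3*(-181 + 59)) = -3160 - 4*98/(3*(-122)) = -3160 - 4*98*(-1)/(3*122) = -3160 - 1*(-196/183) = -3160 + 196/183 = -578084/183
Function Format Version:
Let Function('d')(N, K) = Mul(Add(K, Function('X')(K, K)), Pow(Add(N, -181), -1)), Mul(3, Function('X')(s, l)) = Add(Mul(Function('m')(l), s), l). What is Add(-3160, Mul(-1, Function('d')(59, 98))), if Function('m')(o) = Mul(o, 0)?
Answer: Rational(-578084, 183) ≈ -3158.9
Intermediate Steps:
Function('m')(o) = 0
Function('X')(s, l) = Mul(Rational(1, 3), l) (Function('X')(s, l) = Mul(Rational(1, 3), Add(Mul(0, s), l)) = Mul(Rational(1, 3), Add(0, l)) = Mul(Rational(1, 3), l))
Function('d')(N, K) = Mul(Rational(4, 3), K, Pow(Add(-181, N), -1)) (Function('d')(N, K) = Mul(Add(K, Mul(Rational(1, 3), K)), Pow(Add(N, -181), -1)) = Mul(Mul(Rational(4, 3), K), Pow(Add(-181, N), -1)) = Mul(Rational(4, 3), K, Pow(Add(-181, N), -1)))
Add(-3160, Mul(-1, Function('d')(59, 98))) = Add(-3160, Mul(-1, Mul(Rational(4, 3), 98, Pow(Add(-181, 59), -1)))) = Add(-3160, Mul(-1, Mul(Rational(4, 3), 98, Pow(-122, -1)))) = Add(-3160, Mul(-1, Mul(Rational(4, 3), 98, Rational(-1, 122)))) = Add(-3160, Mul(-1, Rational(-196, 183))) = Add(-3160, Rational(196, 183)) = Rational(-578084, 183)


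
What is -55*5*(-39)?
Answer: 10725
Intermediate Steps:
-55*5*(-39) = -11*25*(-39) = -275*(-39) = 10725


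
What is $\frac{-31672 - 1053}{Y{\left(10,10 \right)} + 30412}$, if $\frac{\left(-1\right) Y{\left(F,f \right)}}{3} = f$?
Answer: $- \frac{2975}{2762} \approx -1.0771$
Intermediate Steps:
$Y{\left(F,f \right)} = - 3 f$
$\frac{-31672 - 1053}{Y{\left(10,10 \right)} + 30412} = \frac{-31672 - 1053}{\left(-3\right) 10 + 30412} = - \frac{32725}{-30 + 30412} = - \frac{32725}{30382} = \left(-32725\right) \frac{1}{30382} = - \frac{2975}{2762}$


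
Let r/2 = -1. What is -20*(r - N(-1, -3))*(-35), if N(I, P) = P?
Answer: 700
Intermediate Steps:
r = -2 (r = 2*(-1) = -2)
-20*(r - N(-1, -3))*(-35) = -20*(-2 - 1*(-3))*(-35) = -20*(-2 + 3)*(-35) = -20*1*(-35) = -20*(-35) = 700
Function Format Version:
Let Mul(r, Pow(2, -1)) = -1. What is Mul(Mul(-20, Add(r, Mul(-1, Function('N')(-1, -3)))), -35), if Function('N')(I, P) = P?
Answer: 700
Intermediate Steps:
r = -2 (r = Mul(2, -1) = -2)
Mul(Mul(-20, Add(r, Mul(-1, Function('N')(-1, -3)))), -35) = Mul(Mul(-20, Add(-2, Mul(-1, -3))), -35) = Mul(Mul(-20, Add(-2, 3)), -35) = Mul(Mul(-20, 1), -35) = Mul(-20, -35) = 700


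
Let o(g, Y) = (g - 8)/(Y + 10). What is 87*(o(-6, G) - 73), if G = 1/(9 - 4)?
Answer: -109997/17 ≈ -6470.4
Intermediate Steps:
G = 1/5 ≈ 0.20000
o(g, Y) = (-8 + g)/(10 + Y)
87*(o(-6, G) - 73) = 87*((-8 - 6)/(10 + 1/5) - 73) = 87*(-14/(51/5) - 73) = 87*((5/51)*(-14) - 73) = 87*(-70/51 - 73) = 87*(-3793/51) = -109997/17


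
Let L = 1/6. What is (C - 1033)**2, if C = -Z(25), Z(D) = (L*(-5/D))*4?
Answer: 240033049/225 ≈ 1.0668e+6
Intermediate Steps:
L = 1/6 ≈ 0.16667
Z(D) = -10/(3*D) (Z(D) = ((-5/D)/6)*4 = -5/(6*D)*4 = -10/(3*D))
C = 2/15 (C = -(-10)/(3*25) = -1*(-2/15) = 2/15 ≈ 0.13333)
(C - 1033)**2 = (2/15 - 1033)**2 = (-15493/15)**2 = 240033049/225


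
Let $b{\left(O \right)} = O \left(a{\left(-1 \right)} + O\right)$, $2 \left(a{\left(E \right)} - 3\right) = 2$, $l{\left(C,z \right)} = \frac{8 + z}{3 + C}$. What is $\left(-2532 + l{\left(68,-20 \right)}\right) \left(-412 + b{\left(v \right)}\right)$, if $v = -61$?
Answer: $- \frac{551037960}{71} \approx -7.7611 \cdot 10^{6}$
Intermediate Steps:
$l{\left(C,z \right)} = \frac{8 + z}{3 + C}$
$a{\left(E \right)} = 4$ ($a{\left(E \right)} = 3 + \frac{1}{2} \cdot 2 = 3 + 1 = 4$)
$b{\left(O \right)} = O \left(4 + O\right)$
$\left(-2532 + l{\left(68,-20 \right)}\right) \left(-412 + b{\left(v \right)}\right) = \left(-2532 + \frac{8 - 20}{3 + 68}\right) \left(-412 - 61 \left(4 - 61\right)\right) = \left(-2532 + \frac{1}{71} \left(-12\right)\right) \left(-412 - -3477\right) = \left(-2532 + \frac{1}{71} \left(-12\right)\right) \left(-412 + 3477\right) = \left(-2532 - \frac{12}{71}\right) 3065 = \left(- \frac{179784}{71}\right) 3065 = - \frac{551037960}{71}$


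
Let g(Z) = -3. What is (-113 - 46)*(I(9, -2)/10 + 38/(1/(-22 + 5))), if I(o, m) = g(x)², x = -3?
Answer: 1025709/10 ≈ 1.0257e+5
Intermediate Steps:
I(o, m) = 9 (I(o, m) = (-3)² = 9)
(-113 - 46)*(I(9, -2)/10 + 38/(1/(-22 + 5))) = (-113 - 46)*(9/10 + 38/(1/(-22 + 5))) = -159*(9*(⅒) + 38/(1/(-17))) = -159*(9/10 + 38/(-1/17)) = -159*(9/10 + 38*(-17)) = -159*(9/10 - 646) = -159*(-6451/10) = 1025709/10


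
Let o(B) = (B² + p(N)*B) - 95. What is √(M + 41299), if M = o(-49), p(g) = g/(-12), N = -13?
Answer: √1567869/6 ≈ 208.69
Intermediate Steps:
p(g) = -g/12 (p(g) = g*(-1/12) = -g/12)
o(B) = -95 + B² + 13*B/12 (o(B) = (B² + (-1/12*(-13))*B) - 95 = (B² + 13*B/12) - 95 = -95 + B² + 13*B/12)
M = 27035/12 (M = -95 + (-49)² + (13/12)*(-49) = -95 + 2401 - 637/12 = 27035/12 ≈ 2252.9)
√(M + 41299) = √(27035/12 + 41299) = √(522623/12) = √1567869/6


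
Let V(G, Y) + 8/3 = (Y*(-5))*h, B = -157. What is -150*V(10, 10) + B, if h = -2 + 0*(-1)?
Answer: -14757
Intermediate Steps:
h = -2 (h = -2 + 0 = -2)
V(G, Y) = -8/3 + 10*Y (V(G, Y) = -8/3 + (Y*(-5))*(-2) = -8/3 - 5*Y*(-2) = -8/3 + 10*Y)
-150*V(10, 10) + B = -150*(-8/3 + 10*10) - 157 = -150*(-8/3 + 100) - 157 = -150*292/3 - 157 = -14600 - 157 = -14757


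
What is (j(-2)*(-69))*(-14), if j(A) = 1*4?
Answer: 3864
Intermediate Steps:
j(A) = 4
(j(-2)*(-69))*(-14) = (4*(-69))*(-14) = -276*(-14) = 3864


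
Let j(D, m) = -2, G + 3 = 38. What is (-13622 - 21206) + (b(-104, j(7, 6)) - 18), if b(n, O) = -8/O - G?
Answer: -34877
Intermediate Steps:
G = 35 (G = -3 + 38 = 35)
b(n, O) = -35 - 8/O (b(n, O) = -8/O - 1*35 = -8/O - 35 = -35 - 8/O)
(-13622 - 21206) + (b(-104, j(7, 6)) - 18) = (-13622 - 21206) + ((-35 - 8/(-2)) - 18) = -34828 + ((-35 - 8*(-½)) - 18) = -34828 + ((-35 + 4) - 18) = -34828 + (-31 - 18) = -34828 - 49 = -34877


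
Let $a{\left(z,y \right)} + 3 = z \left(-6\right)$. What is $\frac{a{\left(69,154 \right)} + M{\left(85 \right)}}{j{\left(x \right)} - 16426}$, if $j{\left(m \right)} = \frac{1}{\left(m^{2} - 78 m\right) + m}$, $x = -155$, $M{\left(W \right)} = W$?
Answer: $\frac{11938720}{590678959} \approx 0.020212$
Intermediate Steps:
$a{\left(z,y \right)} = -3 - 6 z$ ($a{\left(z,y \right)} = -3 + z \left(-6\right) = -3 - 6 z$)
$j{\left(m \right)} = \frac{1}{m^{2} - 77 m}$
$\frac{a{\left(69,154 \right)} + M{\left(85 \right)}}{j{\left(x \right)} - 16426} = \frac{\left(-3 - 414\right) + 85}{\frac{1}{\left(-155\right) \left(-77 - 155\right)} - 16426} = \frac{\left(-3 - 414\right) + 85}{- \frac{1}{155 \left(-232\right)} - 16426} = \frac{-417 + 85}{\left(- \frac{1}{155}\right) \left(- \frac{1}{232}\right) - 16426} = - \frac{332}{\frac{1}{35960} - 16426} = - \frac{332}{- \frac{590678959}{35960}} = \left(-332\right) \left(- \frac{35960}{590678959}\right) = \frac{11938720}{590678959}$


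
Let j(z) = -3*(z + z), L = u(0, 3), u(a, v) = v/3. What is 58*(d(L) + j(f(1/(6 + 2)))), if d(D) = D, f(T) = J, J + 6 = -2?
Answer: 2842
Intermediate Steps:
J = -8 (J = -6 - 2 = -8)
u(a, v) = v/3 (u(a, v) = v*(⅓) = v/3)
L = 1 (L = (⅓)*3 = 1)
f(T) = -8
j(z) = -6*z
58*(d(L) + j(f(1/(6 + 2)))) = 58*(1 - 6*(-8)) = 58*(1 + 48) = 58*49 = 2842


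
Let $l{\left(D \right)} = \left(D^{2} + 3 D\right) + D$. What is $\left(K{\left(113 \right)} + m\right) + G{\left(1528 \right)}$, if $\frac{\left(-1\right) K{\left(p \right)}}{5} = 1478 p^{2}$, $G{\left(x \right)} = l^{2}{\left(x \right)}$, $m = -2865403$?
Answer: $5479696854503$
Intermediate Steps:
$l{\left(D \right)} = D^{2} + 4 D$
$G{\left(x \right)} = x^{2} \left(4 + x\right)^{2}$ ($G{\left(x \right)} = \left(x \left(4 + x\right)\right)^{2} = x^{2} \left(4 + x\right)^{2}$)
$K{\left(p \right)} = - 7390 p^{2}$ ($K{\left(p \right)} = - 5 \cdot 1478 p^{2} = - 7390 p^{2}$)
$\left(K{\left(113 \right)} + m\right) + G{\left(1528 \right)} = \left(- 7390 \cdot 113^{2} - 2865403\right) + 1528^{2} \left(4 + 1528\right)^{2} = \left(\left(-7390\right) 12769 - 2865403\right) + 2334784 \cdot 1532^{2} = \left(-94362910 - 2865403\right) + 2334784 \cdot 2347024 = -97228313 + 5479794082816 = 5479696854503$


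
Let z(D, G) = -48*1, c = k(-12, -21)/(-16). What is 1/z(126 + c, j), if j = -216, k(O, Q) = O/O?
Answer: -1/48 ≈ -0.020833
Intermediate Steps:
k(O, Q) = 1
c = -1/16 (c = 1/(-16) = 1*(-1/16) = -1/16 ≈ -0.062500)
z(D, G) = -48
1/z(126 + c, j) = 1/(-48) = -1/48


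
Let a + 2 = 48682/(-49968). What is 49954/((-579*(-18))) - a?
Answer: 112361063/14465736 ≈ 7.7674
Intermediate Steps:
a = -74309/24984 (a = -2 + 48682/(-49968) = -2 + 48682*(-1/49968) = -2 - 24341/24984 = -74309/24984 ≈ -2.9743)
49954/((-579*(-18))) - a = 49954/((-579*(-18))) - 1*(-74309/24984) = 49954/10422 + 74309/24984 = 49954*(1/10422) + 74309/24984 = 24977/5211 + 74309/24984 = 112361063/14465736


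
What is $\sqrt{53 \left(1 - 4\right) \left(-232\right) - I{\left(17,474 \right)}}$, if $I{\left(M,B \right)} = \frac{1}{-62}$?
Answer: $\frac{\sqrt{141797534}}{62} \approx 192.06$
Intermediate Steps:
$I{\left(M,B \right)} = - \frac{1}{62}$
$\sqrt{53 \left(1 - 4\right) \left(-232\right) - I{\left(17,474 \right)}} = \sqrt{53 \left(1 - 4\right) \left(-232\right) - - \frac{1}{62}} = \sqrt{53 \left(\left(-3\right) \left(-232\right)\right) + \frac{1}{62}} = \sqrt{53 \cdot 696 + \frac{1}{62}} = \sqrt{36888 + \frac{1}{62}} = \sqrt{\frac{2287057}{62}} = \frac{\sqrt{141797534}}{62}$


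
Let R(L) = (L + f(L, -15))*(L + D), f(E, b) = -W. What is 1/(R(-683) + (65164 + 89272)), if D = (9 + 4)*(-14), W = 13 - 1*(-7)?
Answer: 1/762531 ≈ 1.3114e-6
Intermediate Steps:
W = 20 (W = 13 + 7 = 20)
D = -182 (D = 13*(-14) = -182)
f(E, b) = -20 (f(E, b) = -1*20 = -20)
R(L) = (-182 + L)*(-20 + L) (R(L) = (L - 20)*(L - 182) = (-20 + L)*(-182 + L) = (-182 + L)*(-20 + L))
1/(R(-683) + (65164 + 89272)) = 1/((3640 + (-683)² - 202*(-683)) + (65164 + 89272)) = 1/((3640 + 466489 + 137966) + 154436) = 1/(608095 + 154436) = 1/762531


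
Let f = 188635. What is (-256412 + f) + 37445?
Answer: -30332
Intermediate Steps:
(-256412 + f) + 37445 = (-256412 + 188635) + 37445 = -67777 + 37445 = -30332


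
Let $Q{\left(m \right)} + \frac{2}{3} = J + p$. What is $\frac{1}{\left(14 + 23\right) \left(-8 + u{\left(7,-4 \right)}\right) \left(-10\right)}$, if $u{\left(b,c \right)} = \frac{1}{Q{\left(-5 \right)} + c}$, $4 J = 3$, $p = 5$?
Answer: $\frac{13}{34040} \approx 0.0003819$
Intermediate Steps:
$J = \frac{3}{4}$ ($J = \frac{1}{4} \cdot 3 = \frac{3}{4} \approx 0.75$)
$Q{\left(m \right)} = \frac{61}{12}$ ($Q{\left(m \right)} = - \frac{2}{3} + \left(\frac{3}{4} + 5\right) = - \frac{2}{3} + \frac{23}{4} = \frac{61}{12}$)
$u{\left(b,c \right)} = \frac{1}{\frac{61}{12} + c}$
$\frac{1}{\left(14 + 23\right) \left(-8 + u{\left(7,-4 \right)}\right) \left(-10\right)} = \frac{1}{\left(14 + 23\right) \left(-8 + \frac{12}{61 + 12 \left(-4\right)}\right) \left(-10\right)} = \frac{1}{37 \left(-8 + \frac{12}{61 - 48}\right) \left(-10\right)} = \frac{1}{37 \left(-8 + \frac{12}{13}\right) \left(-10\right)} = \frac{1}{37 \left(- \frac{92}{13}\right) \left(-10\right)} = \frac{1}{\left(- \frac{3404}{13}\right) \left(-10\right)} = \frac{1}{\frac{34040}{13}} = \frac{13}{34040}$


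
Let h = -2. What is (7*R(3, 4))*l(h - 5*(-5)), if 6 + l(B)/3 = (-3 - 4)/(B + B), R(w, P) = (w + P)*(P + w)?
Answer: -291207/46 ≈ -6330.6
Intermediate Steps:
R(w, P) = (P + w)² (R(w, P) = (P + w)*(P + w) = (P + w)²)
l(B) = -18 - 21/(2*B) (l(B) = -18 + 3*((-3 - 4)/(B + B)) = -18 + 3*(-7*1/(2*B)) = -18 + 3*(-7/(2*B)) = -18 - 21/(2*B))
(7*R(3, 4))*l(h - 5*(-5)) = (7*(4 + 3)²)*(-18 - 21/(2*(-2 - 5*(-5)))) = (7*7²)*(-18 - 21/(2*(-2 + 25))) = (7*49)*(-18 - 21/2/23) = 343*(-18 - 21/2*1/23) = 343*(-18 - 21/46) = 343*(-849/46) = -291207/46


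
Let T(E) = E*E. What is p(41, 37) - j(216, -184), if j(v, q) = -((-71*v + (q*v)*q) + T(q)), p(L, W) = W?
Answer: 7331453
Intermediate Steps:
T(E) = E²
j(v, q) = -q² + 71*v - v*q² (j(v, q) = -((-71*v + (q*v)*q) + q²) = -((-71*v + v*q²) + q²) = -(q² - 71*v + v*q²) = -q² + 71*v - v*q²)
p(41, 37) - j(216, -184) = 37 - (-1*(-184)² + 71*216 - 1*216*(-184)²) = 37 - (-1*33856 + 15336 - 1*216*33856) = 37 - (-33856 + 15336 - 7312896) = 37 - 1*(-7331416) = 37 + 7331416 = 7331453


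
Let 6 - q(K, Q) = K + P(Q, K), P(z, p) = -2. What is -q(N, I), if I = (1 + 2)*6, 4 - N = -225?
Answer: 221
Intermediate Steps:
N = 229 (N = 4 - 1*(-225) = 4 + 225 = 229)
I = 18 (I = 3*6 = 18)
q(K, Q) = 8 - K (q(K, Q) = 6 - (K - 2) = 6 - (-2 + K) = 6 + (2 - K) = 8 - K)
-q(N, I) = -(8 - 1*229) = -(8 - 229) = -1*(-221) = 221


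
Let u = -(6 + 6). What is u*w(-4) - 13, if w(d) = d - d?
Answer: -13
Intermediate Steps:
w(d) = 0
u = -12 (u = -1*12 = -12)
u*w(-4) - 13 = -12*0 - 13 = 0 - 13 = -13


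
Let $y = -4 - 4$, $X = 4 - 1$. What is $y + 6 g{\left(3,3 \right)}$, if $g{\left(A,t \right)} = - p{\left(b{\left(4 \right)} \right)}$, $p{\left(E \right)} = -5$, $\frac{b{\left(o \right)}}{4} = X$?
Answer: $22$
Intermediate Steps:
$X = 3$
$b{\left(o \right)} = 12$ ($b{\left(o \right)} = 4 \cdot 3 = 12$)
$g{\left(A,t \right)} = 5$ ($g{\left(A,t \right)} = \left(-1\right) \left(-5\right) = 5$)
$y = -8$
$y + 6 g{\left(3,3 \right)} = -8 + 6 \cdot 5 = -8 + 30 = 22$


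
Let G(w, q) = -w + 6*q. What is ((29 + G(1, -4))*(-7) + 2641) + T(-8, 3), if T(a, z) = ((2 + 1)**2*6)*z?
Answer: 2775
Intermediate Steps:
T(a, z) = 54*z (T(a, z) = (3**2*6)*z = (9*6)*z = 54*z)
((29 + G(1, -4))*(-7) + 2641) + T(-8, 3) = ((29 + (-1*1 + 6*(-4)))*(-7) + 2641) + 54*3 = ((29 + (-1 - 24))*(-7) + 2641) + 162 = ((29 - 25)*(-7) + 2641) + 162 = (4*(-7) + 2641) + 162 = (-28 + 2641) + 162 = 2613 + 162 = 2775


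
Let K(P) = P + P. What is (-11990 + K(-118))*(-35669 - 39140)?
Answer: 914614834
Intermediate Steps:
K(P) = 2*P
(-11990 + K(-118))*(-35669 - 39140) = (-11990 + 2*(-118))*(-35669 - 39140) = (-11990 - 236)*(-74809) = -12226*(-74809) = 914614834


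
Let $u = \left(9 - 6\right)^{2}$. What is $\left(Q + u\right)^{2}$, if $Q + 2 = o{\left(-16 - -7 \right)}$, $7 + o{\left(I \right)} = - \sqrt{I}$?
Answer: $-9$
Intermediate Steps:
$o{\left(I \right)} = -7 - \sqrt{I}$
$Q = -9 - 3 i$ ($Q = -2 - \left(7 + \sqrt{-16 - -7}\right) = -2 - \left(7 + \sqrt{-16 + 7}\right) = -2 - \left(7 + \sqrt{-9}\right) = -2 - \left(7 + 3 i\right) = -9 - 3 i \approx -9.0 - 3.0 i$)
$u = 9$ ($u = 3^{2} = 9$)
$\left(Q + u\right)^{2} = \left(\left(-9 - 3 i\right) + 9\right)^{2} = \left(- 3 i\right)^{2} = -9$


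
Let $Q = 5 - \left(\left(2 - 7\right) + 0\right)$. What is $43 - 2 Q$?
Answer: $23$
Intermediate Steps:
$Q = 10$ ($Q = 5 - \left(-5 + 0\right) = 5 - -5 = 5 + 5 = 10$)
$43 - 2 Q = 43 - 20 = 23$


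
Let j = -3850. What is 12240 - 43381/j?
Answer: 47167381/3850 ≈ 12251.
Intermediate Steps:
12240 - 43381/j = 12240 - 43381/(-3850) = 12240 - 43381*(-1)/3850 = 12240 - 1*(-43381/3850) = 12240 + 43381/3850 = 47167381/3850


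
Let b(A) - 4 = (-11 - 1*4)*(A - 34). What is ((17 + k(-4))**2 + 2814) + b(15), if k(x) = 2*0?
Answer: 3392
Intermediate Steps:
b(A) = 514 - 15*A (b(A) = 4 + (-11 - 1*4)*(A - 34) = 4 + (-11 - 4)*(-34 + A) = 4 - 15*(-34 + A) = 4 + (510 - 15*A) = 514 - 15*A)
k(x) = 0
((17 + k(-4))**2 + 2814) + b(15) = ((17 + 0)**2 + 2814) + (514 - 15*15) = (17**2 + 2814) + (514 - 225) = (289 + 2814) + 289 = 3103 + 289 = 3392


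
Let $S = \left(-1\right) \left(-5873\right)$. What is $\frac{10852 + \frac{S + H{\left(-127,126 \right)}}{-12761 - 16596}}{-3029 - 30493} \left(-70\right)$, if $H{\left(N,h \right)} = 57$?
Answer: $\frac{3716722730}{164017559} \approx 22.661$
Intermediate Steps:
$S = 5873$
$\frac{10852 + \frac{S + H{\left(-127,126 \right)}}{-12761 - 16596}}{-3029 - 30493} \left(-70\right) = \frac{10852 + \frac{5873 + 57}{-12761 - 16596}}{-3029 - 30493} \left(-70\right) = \frac{10852 + \frac{5930}{-29357}}{-33522} \left(-70\right) = \left(10852 + 5930 \left(- \frac{1}{29357}\right)\right) \left(- \frac{1}{33522}\right) \left(-70\right) = \left(10852 - \frac{5930}{29357}\right) \left(- \frac{1}{33522}\right) \left(-70\right) = \frac{318576234}{29357} \left(- \frac{1}{33522}\right) \left(-70\right) = \left(- \frac{53096039}{164017559}\right) \left(-70\right) = \frac{3716722730}{164017559}$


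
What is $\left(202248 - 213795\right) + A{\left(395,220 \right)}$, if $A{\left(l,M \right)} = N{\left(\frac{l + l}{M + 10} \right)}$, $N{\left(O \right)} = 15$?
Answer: $-11532$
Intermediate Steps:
$A{\left(l,M \right)} = 15$
$\left(202248 - 213795\right) + A{\left(395,220 \right)} = \left(202248 - 213795\right) + 15 = -11547 + 15 = -11532$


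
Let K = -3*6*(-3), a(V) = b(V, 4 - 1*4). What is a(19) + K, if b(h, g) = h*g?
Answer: 54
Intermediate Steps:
b(h, g) = g*h
a(V) = 0 (a(V) = (4 - 1*4)*V = (4 - 4)*V = 0*V = 0)
K = 54 (K = -18*(-3) = 54)
a(19) + K = 0 + 54 = 54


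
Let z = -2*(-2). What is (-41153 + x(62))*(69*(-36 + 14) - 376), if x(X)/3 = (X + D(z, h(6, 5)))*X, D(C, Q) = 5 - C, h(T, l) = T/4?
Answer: 55749890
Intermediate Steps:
h(T, l) = T/4 (h(T, l) = T*(¼) = T/4)
z = 4
x(X) = 3*X*(1 + X) (x(X) = 3*((X + (5 - 1*4))*X) = 3*((X + (5 - 4))*X) = 3*((X + 1)*X) = 3*((1 + X)*X) = 3*(X*(1 + X)) = 3*X*(1 + X))
(-41153 + x(62))*(69*(-36 + 14) - 376) = (-41153 + 3*62*(1 + 62))*(69*(-36 + 14) - 376) = (-41153 + 3*62*63)*(69*(-22) - 376) = (-41153 + 11718)*(-1518 - 376) = -29435*(-1894) = 55749890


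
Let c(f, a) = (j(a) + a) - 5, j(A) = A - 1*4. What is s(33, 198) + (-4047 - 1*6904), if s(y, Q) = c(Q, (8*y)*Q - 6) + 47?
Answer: 93619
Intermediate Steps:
j(A) = -4 + A (j(A) = A - 4 = -4 + A)
c(f, a) = -9 + 2*a (c(f, a) = ((-4 + a) + a) - 5 = (-4 + 2*a) - 5 = -9 + 2*a)
s(y, Q) = 26 + 16*Q*y (s(y, Q) = (-9 + 2*((8*y)*Q - 6)) + 47 = (-9 + 2*(8*Q*y - 6)) + 47 = (-9 + 2*(-6 + 8*Q*y)) + 47 = (-9 + (-12 + 16*Q*y)) + 47 = (-21 + 16*Q*y) + 47 = 26 + 16*Q*y)
s(33, 198) + (-4047 - 1*6904) = (26 + 16*198*33) + (-4047 - 1*6904) = (26 + 104544) + (-4047 - 6904) = 104570 - 10951 = 93619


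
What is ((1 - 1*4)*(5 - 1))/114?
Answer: -2/19 ≈ -0.10526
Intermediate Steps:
((1 - 1*4)*(5 - 1))/114 = ((1 - 4)*4)/114 = (-3*4)/114 = (1/114)*(-12) = -2/19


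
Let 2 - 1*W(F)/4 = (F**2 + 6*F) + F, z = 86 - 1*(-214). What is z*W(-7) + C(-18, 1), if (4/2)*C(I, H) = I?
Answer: 2391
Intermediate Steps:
z = 300 (z = 86 + 214 = 300)
W(F) = 8 - 28*F - 4*F**2 (W(F) = 8 - 4*((F**2 + 6*F) + F) = 8 - 4*(F**2 + 7*F) = 8 + (-28*F - 4*F**2) = 8 - 28*F - 4*F**2)
C(I, H) = I/2
z*W(-7) + C(-18, 1) = 300*(8 - 28*(-7) - 4*(-7)**2) + (1/2)*(-18) = 300*(8 + 196 - 4*49) - 9 = 300*(8 + 196 - 196) - 9 = 300*8 - 9 = 2400 - 9 = 2391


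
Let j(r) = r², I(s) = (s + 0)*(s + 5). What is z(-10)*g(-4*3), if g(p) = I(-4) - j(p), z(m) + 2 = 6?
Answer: -592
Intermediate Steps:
I(s) = s*(5 + s)
z(m) = 4 (z(m) = -2 + 6 = 4)
g(p) = -4 - p² (g(p) = -4*(5 - 4) - p² = -4*1 - p² = -4 - p²)
z(-10)*g(-4*3) = 4*(-4 - (-4*3)²) = 4*(-4 - 1*(-12)²) = 4*(-4 - 1*144) = 4*(-4 - 144) = 4*(-148) = -592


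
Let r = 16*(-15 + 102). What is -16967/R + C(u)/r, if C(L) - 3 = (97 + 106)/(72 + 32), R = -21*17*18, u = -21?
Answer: 409931341/155046528 ≈ 2.6439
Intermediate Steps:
R = -6426 (R = -357*18 = -6426)
C(L) = 515/104 (C(L) = 3 + (97 + 106)/(72 + 32) = 3 + 203/104 = 515/104)
r = 1392 (r = 16*87 = 1392)
-16967/R + C(u)/r = -16967/(-6426) + (515/104)/1392 = -16967*(-1/6426) + (515/104)*(1/1392) = 16967/6426 + 515/144768 = 409931341/155046528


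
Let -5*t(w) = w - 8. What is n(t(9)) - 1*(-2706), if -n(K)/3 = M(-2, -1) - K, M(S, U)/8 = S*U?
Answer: 13287/5 ≈ 2657.4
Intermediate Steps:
t(w) = 8/5 - w/5 (t(w) = -(w - 8)/5 = -(-8 + w)/5 = 8/5 - w/5)
M(S, U) = 8*S*U (M(S, U) = 8*(S*U) = 8*S*U)
n(K) = -48 + 3*K (n(K) = -3*(8*(-2)*(-1) - K) = -3*(16 - K) = -48 + 3*K)
n(t(9)) - 1*(-2706) = (-48 + 3*(8/5 - ⅕*9)) - 1*(-2706) = (-48 + 3*(8/5 - 9/5)) + 2706 = (-48 + 3*(-⅕)) + 2706 = (-48 - ⅗) + 2706 = -243/5 + 2706 = 13287/5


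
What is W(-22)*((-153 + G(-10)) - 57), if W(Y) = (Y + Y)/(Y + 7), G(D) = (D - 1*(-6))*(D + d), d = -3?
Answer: -6952/15 ≈ -463.47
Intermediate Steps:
G(D) = (-3 + D)*(6 + D) (G(D) = (D - 1*(-6))*(D - 3) = (D + 6)*(-3 + D) = (6 + D)*(-3 + D) = (-3 + D)*(6 + D))
W(Y) = 2*Y/(7 + Y) (W(Y) = (2*Y)/(7 + Y) = 2*Y/(7 + Y))
W(-22)*((-153 + G(-10)) - 57) = (2*(-22)/(7 - 22))*((-153 + (-18 + (-10)² + 3*(-10))) - 57) = (2*(-22)/(-15))*((-153 + (-18 + 100 - 30)) - 57) = (2*(-22)*(-1/15))*((-153 + 52) - 57) = 44*(-101 - 57)/15 = (44/15)*(-158) = -6952/15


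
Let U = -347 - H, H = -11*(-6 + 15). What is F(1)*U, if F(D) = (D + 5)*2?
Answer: -2976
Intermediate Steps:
H = -99 (H = -11*9 = -99)
U = -248 (U = -347 - 1*(-99) = -347 + 99 = -248)
F(D) = 10 + 2*D (F(D) = (5 + D)*2 = 10 + 2*D)
F(1)*U = (10 + 2*1)*(-248) = (10 + 2)*(-248) = 12*(-248) = -2976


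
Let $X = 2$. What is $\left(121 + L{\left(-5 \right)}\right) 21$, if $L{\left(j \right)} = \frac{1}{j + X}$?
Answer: $2534$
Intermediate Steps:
$L{\left(j \right)} = \frac{1}{2 + j}$ ($L{\left(j \right)} = \frac{1}{j + 2} = \frac{1}{2 + j}$)
$\left(121 + L{\left(-5 \right)}\right) 21 = \left(121 + \frac{1}{2 - 5}\right) 21 = \left(121 + \frac{1}{-3}\right) 21 = \left(121 - \frac{1}{3}\right) 21 = \frac{362}{3} \cdot 21 = 2534$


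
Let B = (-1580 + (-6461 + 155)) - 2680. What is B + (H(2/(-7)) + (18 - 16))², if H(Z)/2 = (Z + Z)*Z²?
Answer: -1242651618/117649 ≈ -10562.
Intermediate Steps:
H(Z) = 4*Z³ (H(Z) = 2*((Z + Z)*Z²) = 2*((2*Z)*Z²) = 2*(2*Z³) = 4*Z³)
B = -10566 (B = (-1580 - 6306) - 2680 = -7886 - 2680 = -10566)
B + (H(2/(-7)) + (18 - 16))² = -10566 + (4*(2/(-7))³ + (18 - 16))² = -10566 + (4*(2*(-⅐))³ + 2)² = -10566 + (4*(-2/7)³ + 2)² = -10566 + (4*(-8/343) + 2)² = -10566 + (-32/343 + 2)² = -10566 + (654/343)² = -10566 + 427716/117649 = -1242651618/117649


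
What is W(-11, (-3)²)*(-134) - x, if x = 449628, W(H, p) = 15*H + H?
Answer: -426044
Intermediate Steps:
W(H, p) = 16*H
W(-11, (-3)²)*(-134) - x = (16*(-11))*(-134) - 1*449628 = -176*(-134) - 449628 = 23584 - 449628 = -426044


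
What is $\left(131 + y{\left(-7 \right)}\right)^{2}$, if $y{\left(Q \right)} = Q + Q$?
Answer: $13689$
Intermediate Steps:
$y{\left(Q \right)} = 2 Q$
$\left(131 + y{\left(-7 \right)}\right)^{2} = \left(131 + 2 \left(-7\right)\right)^{2} = \left(131 - 14\right)^{2} = 117^{2} = 13689$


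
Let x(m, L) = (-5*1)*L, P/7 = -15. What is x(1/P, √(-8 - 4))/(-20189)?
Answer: 10*I*√3/20189 ≈ 0.00085792*I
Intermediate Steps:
P = -105 (P = 7*(-15) = -105)
x(m, L) = -5*L
x(1/P, √(-8 - 4))/(-20189) = (-5*√(-8 - 4))/(-20189) = -(-5)*√(-12)/20189 = -(-5)*2*I*√3/20189 = -(-10)*I*√3/20189 = 10*I*√3/20189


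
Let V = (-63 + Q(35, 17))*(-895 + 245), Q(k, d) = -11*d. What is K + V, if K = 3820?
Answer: 166320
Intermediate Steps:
V = 162500 (V = (-63 - 11*17)*(-895 + 245) = (-63 - 187)*(-650) = -250*(-650) = 162500)
K + V = 3820 + 162500 = 166320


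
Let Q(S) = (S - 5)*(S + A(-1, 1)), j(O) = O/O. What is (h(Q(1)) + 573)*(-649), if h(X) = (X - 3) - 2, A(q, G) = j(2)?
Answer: -363440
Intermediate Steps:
j(O) = 1
A(q, G) = 1
Q(S) = (1 + S)*(-5 + S) (Q(S) = (S - 5)*(S + 1) = (-5 + S)*(1 + S) = (1 + S)*(-5 + S))
h(X) = -5 + X (h(X) = (-3 + X) - 2 = -5 + X)
(h(Q(1)) + 573)*(-649) = ((-5 + (-5 + 1² - 4*1)) + 573)*(-649) = ((-5 + (-5 + 1 - 4)) + 573)*(-649) = ((-5 - 8) + 573)*(-649) = (-13 + 573)*(-649) = 560*(-649) = -363440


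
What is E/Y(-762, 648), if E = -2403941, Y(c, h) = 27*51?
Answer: -2403941/1377 ≈ -1745.8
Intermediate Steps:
Y(c, h) = 1377
E/Y(-762, 648) = -2403941/1377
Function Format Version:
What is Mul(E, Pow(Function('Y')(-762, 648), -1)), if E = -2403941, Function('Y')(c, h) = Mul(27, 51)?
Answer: Rational(-2403941, 1377) ≈ -1745.8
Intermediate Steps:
Function('Y')(c, h) = 1377
Mul(E, Pow(Function('Y')(-762, 648), -1)) = Mul(-2403941, Pow(1377, -1)) = Mul(-2403941, Rational(1, 1377)) = Rational(-2403941, 1377)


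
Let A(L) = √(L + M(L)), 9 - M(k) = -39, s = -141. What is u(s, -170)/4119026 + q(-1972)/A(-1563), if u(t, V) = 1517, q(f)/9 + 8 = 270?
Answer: 1517/4119026 - 786*I*√1515/505 ≈ 0.00036829 - 60.581*I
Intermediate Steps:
q(f) = 2358 (q(f) = -72 + 9*270 = -72 + 2430 = 2358)
M(k) = 48 (M(k) = 9 - 1*(-39) = 9 + 39 = 48)
A(L) = √(48 + L) (A(L) = √(L + 48) = √(48 + L))
u(s, -170)/4119026 + q(-1972)/A(-1563) = 1517/4119026 + 2358/(√(48 - 1563)) = 1517*(1/4119026) + 2358/(√(-1515)) = 1517/4119026 + 2358/((I*√1515)) = 1517/4119026 + 2358*(-I*√1515/1515) = 1517/4119026 - 786*I*√1515/505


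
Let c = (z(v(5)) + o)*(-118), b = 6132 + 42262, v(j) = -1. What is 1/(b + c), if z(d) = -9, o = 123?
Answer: 1/34942 ≈ 2.8619e-5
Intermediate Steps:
b = 48394
c = -13452 (c = (-9 + 123)*(-118) = 114*(-118) = -13452)
1/(b + c) = 1/(48394 - 13452) = 1/34942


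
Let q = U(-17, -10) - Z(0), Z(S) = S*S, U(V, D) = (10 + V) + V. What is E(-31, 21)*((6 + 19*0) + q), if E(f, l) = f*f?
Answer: -17298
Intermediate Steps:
E(f, l) = f²
U(V, D) = 10 + 2*V
Z(S) = S²
q = -24 (q = (10 + 2*(-17)) - 1*0² = (10 - 34) - 1*0 = -24 + 0 = -24)
E(-31, 21)*((6 + 19*0) + q) = (-31)²*((6 + 19*0) - 24) = 961*((6 + 0) - 24) = 961*(6 - 24) = 961*(-18) = -17298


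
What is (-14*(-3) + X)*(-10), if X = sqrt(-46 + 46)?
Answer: -420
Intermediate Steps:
X = 0 (X = sqrt(0) = 0)
(-14*(-3) + X)*(-10) = (-14*(-3) + 0)*(-10) = (42 + 0)*(-10) = 42*(-10) = -420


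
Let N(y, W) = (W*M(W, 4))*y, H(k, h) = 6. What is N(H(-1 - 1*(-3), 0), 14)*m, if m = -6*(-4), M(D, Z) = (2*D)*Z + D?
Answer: 254016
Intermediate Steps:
M(D, Z) = D + 2*D*Z (M(D, Z) = 2*D*Z + D = D + 2*D*Z)
m = 24
N(y, W) = 9*y*W² (N(y, W) = (W*(W*(1 + 2*4)))*y = (W*(W*(1 + 8)))*y = (W*(W*9))*y = (W*(9*W))*y = (9*W²)*y = 9*y*W²)
N(H(-1 - 1*(-3), 0), 14)*m = (9*6*14²)*24 = (9*6*196)*24 = 10584*24 = 254016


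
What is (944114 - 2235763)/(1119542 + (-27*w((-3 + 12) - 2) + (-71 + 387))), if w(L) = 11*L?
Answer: -1291649/1117779 ≈ -1.1556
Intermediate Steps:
(944114 - 2235763)/(1119542 + (-27*w((-3 + 12) - 2) + (-71 + 387))) = (944114 - 2235763)/(1119542 + (-297*((-3 + 12) - 2) + (-71 + 387))) = -1291649/(1119542 + (-297*(9 - 2) + 316)) = -1291649/(1119542 + (-297*7 + 316)) = -1291649/(1119542 + (-27*77 + 316)) = -1291649/(1119542 + (-2079 + 316)) = -1291649/(1119542 - 1763) = -1291649/1117779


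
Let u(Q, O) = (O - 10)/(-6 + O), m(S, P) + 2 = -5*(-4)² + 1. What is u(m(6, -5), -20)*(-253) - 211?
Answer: -6538/13 ≈ -502.92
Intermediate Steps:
m(S, P) = -81 (m(S, P) = -2 + (-5*(-4)² + 1) = -2 + (-5*16 + 1) = -2 + (-80 + 1) = -2 - 79 = -81)
u(Q, O) = (-10 + O)/(-6 + O)
u(m(6, -5), -20)*(-253) - 211 = ((-10 - 20)/(-6 - 20))*(-253) - 211 = (-30/(-26))*(-253) - 211 = -1/26*(-30)*(-253) - 211 = (15/13)*(-253) - 211 = -3795/13 - 211 = -6538/13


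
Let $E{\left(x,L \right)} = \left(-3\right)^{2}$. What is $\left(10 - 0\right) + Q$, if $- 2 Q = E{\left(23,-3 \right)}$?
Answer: $\frac{11}{2} \approx 5.5$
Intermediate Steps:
$E{\left(x,L \right)} = 9$
$Q = - \frac{9}{2}$ ($Q = \left(- \frac{1}{2}\right) 9 = - \frac{9}{2} \approx -4.5$)
$\left(10 - 0\right) + Q = \left(10 - 0\right) - \frac{9}{2} = \left(10 + 0\right) - \frac{9}{2} = 10 - \frac{9}{2} = \frac{11}{2}$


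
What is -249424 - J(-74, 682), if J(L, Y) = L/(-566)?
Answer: -70587029/283 ≈ -2.4942e+5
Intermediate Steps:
J(L, Y) = -L/566 (J(L, Y) = L*(-1/566) = -L/566)
-249424 - J(-74, 682) = -249424 - (-1)*(-74)/566 = -249424 - 1*37/283 = -249424 - 37/283 = -70587029/283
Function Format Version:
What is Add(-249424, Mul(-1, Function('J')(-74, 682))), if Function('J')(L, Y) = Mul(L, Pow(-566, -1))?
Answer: Rational(-70587029, 283) ≈ -2.4942e+5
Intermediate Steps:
Function('J')(L, Y) = Mul(Rational(-1, 566), L) (Function('J')(L, Y) = Mul(L, Rational(-1, 566)) = Mul(Rational(-1, 566), L))
Add(-249424, Mul(-1, Function('J')(-74, 682))) = Add(-249424, Mul(-1, Mul(Rational(-1, 566), -74))) = Add(-249424, Mul(-1, Rational(37, 283))) = Add(-249424, Rational(-37, 283)) = Rational(-70587029, 283)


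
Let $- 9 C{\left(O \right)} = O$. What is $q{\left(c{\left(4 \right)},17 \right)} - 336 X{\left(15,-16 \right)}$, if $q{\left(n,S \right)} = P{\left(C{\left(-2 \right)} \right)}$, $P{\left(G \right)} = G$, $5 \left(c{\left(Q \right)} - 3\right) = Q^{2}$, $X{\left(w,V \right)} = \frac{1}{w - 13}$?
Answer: $- \frac{1510}{9} \approx -167.78$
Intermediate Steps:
$C{\left(O \right)} = - \frac{O}{9}$
$X{\left(w,V \right)} = \frac{1}{-13 + w}$
$c{\left(Q \right)} = 3 + \frac{Q^{2}}{5}$
$q{\left(n,S \right)} = \frac{2}{9}$ ($q{\left(n,S \right)} = \left(- \frac{1}{9}\right) \left(-2\right) = \frac{2}{9}$)
$q{\left(c{\left(4 \right)},17 \right)} - 336 X{\left(15,-16 \right)} = \frac{2}{9} - \frac{336}{-13 + 15} = \frac{2}{9} - \frac{336}{2} = \frac{2}{9} - 168 = - \frac{1510}{9}$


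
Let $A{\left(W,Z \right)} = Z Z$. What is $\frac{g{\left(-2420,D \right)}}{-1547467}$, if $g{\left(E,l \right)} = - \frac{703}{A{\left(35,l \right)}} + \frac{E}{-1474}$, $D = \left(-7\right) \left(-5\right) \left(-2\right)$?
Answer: $- \frac{491899}{508033416100} \approx -9.6824 \cdot 10^{-7}$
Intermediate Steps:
$D = -70$ ($D = 35 \left(-2\right) = -70$)
$A{\left(W,Z \right)} = Z^{2}$
$g{\left(E,l \right)} = - \frac{703}{l^{2}} - \frac{E}{1474}$ ($g{\left(E,l \right)} = - \frac{703}{l^{2}} + \frac{E}{-1474} = - \frac{703}{l^{2}} + E \left(- \frac{1}{1474}\right) = - \frac{703}{l^{2}} - \frac{E}{1474}$)
$\frac{g{\left(-2420,D \right)}}{-1547467} = \frac{- \frac{703}{4900} - - \frac{110}{67}}{-1547467} = \left(\left(-703\right) \frac{1}{4900} + \frac{110}{67}\right) \left(- \frac{1}{1547467}\right) = \left(- \frac{703}{4900} + \frac{110}{67}\right) \left(- \frac{1}{1547467}\right) = \frac{491899}{328300} \left(- \frac{1}{1547467}\right) = - \frac{491899}{508033416100}$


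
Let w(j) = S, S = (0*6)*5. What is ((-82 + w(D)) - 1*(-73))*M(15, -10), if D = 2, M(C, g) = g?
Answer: 90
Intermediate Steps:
S = 0 (S = 0*5 = 0)
w(j) = 0
((-82 + w(D)) - 1*(-73))*M(15, -10) = ((-82 + 0) - 1*(-73))*(-10) = (-82 + 73)*(-10) = -9*(-10) = 90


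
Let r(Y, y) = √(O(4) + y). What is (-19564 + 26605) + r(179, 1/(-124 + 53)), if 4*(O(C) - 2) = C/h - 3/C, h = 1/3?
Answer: 7041 + √387021/284 ≈ 7043.2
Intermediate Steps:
h = ⅓ ≈ 0.33333
O(C) = 2 - 3/(4*C) + 3*C/4 (O(C) = 2 + (C/(⅓) - 3/C)/4 = 2 + (C*3 - 3/C)/4 = 2 + (3*C - 3/C)/4 = 2 + (-3/C + 3*C)/4 = 2 + (-3/(4*C) + 3*C/4) = 2 - 3/(4*C) + 3*C/4)
r(Y, y) = √(77/16 + y) (r(Y, y) = √((¼)*(-3 + 4*(8 + 3*4))/4 + y) = √((¼)*(¼)*(-3 + 4*(8 + 12)) + y) = √((¼)*(¼)*(-3 + 4*20) + y) = √((¼)*(¼)*(-3 + 80) + y) = √((¼)*(¼)*77 + y) = √(77/16 + y))
(-19564 + 26605) + r(179, 1/(-124 + 53)) = (-19564 + 26605) + √(77 + 16/(-124 + 53))/4 = 7041 + √(77 + 16/(-71))/4 = 7041 + √(77 + 16*(-1/71))/4 = 7041 + √(77 - 16/71)/4 = 7041 + √(5451/71)/4 = 7041 + (√387021/71)/4 = 7041 + √387021/284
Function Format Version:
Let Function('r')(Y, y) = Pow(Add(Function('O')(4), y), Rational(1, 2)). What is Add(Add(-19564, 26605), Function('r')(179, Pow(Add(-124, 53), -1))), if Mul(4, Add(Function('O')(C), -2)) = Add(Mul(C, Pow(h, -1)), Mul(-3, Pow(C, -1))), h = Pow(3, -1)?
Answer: Add(7041, Mul(Rational(1, 284), Pow(387021, Rational(1, 2)))) ≈ 7043.2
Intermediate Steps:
h = Rational(1, 3) ≈ 0.33333
Function('O')(C) = Add(2, Mul(Rational(-3, 4), Pow(C, -1)), Mul(Rational(3, 4), C)) (Function('O')(C) = Add(2, Mul(Rational(1, 4), Add(Mul(C, Pow(Rational(1, 3), -1)), Mul(-3, Pow(C, -1))))) = Add(2, Mul(Rational(1, 4), Add(Mul(C, 3), Mul(-3, Pow(C, -1))))) = Add(2, Mul(Rational(1, 4), Add(Mul(3, C), Mul(-3, Pow(C, -1))))) = Add(2, Mul(Rational(1, 4), Add(Mul(-3, Pow(C, -1)), Mul(3, C)))) = Add(2, Add(Mul(Rational(-3, 4), Pow(C, -1)), Mul(Rational(3, 4), C))) = Add(2, Mul(Rational(-3, 4), Pow(C, -1)), Mul(Rational(3, 4), C)))
Function('r')(Y, y) = Pow(Add(Rational(77, 16), y), Rational(1, 2)) (Function('r')(Y, y) = Pow(Add(Mul(Rational(1, 4), Pow(4, -1), Add(-3, Mul(4, Add(8, Mul(3, 4))))), y), Rational(1, 2)) = Pow(Add(Mul(Rational(1, 4), Rational(1, 4), Add(-3, Mul(4, Add(8, 12)))), y), Rational(1, 2)) = Pow(Add(Mul(Rational(1, 4), Rational(1, 4), Add(-3, Mul(4, 20))), y), Rational(1, 2)) = Pow(Add(Mul(Rational(1, 4), Rational(1, 4), Add(-3, 80)), y), Rational(1, 2)) = Pow(Add(Mul(Rational(1, 4), Rational(1, 4), 77), y), Rational(1, 2)) = Pow(Add(Rational(77, 16), y), Rational(1, 2)))
Add(Add(-19564, 26605), Function('r')(179, Pow(Add(-124, 53), -1))) = Add(Add(-19564, 26605), Mul(Rational(1, 4), Pow(Add(77, Mul(16, Pow(Add(-124, 53), -1))), Rational(1, 2)))) = Add(7041, Mul(Rational(1, 4), Pow(Add(77, Mul(16, Pow(-71, -1))), Rational(1, 2)))) = Add(7041, Mul(Rational(1, 4), Pow(Add(77, Mul(16, Rational(-1, 71))), Rational(1, 2)))) = Add(7041, Mul(Rational(1, 4), Pow(Add(77, Rational(-16, 71)), Rational(1, 2)))) = Add(7041, Mul(Rational(1, 4), Pow(Rational(5451, 71), Rational(1, 2)))) = Add(7041, Mul(Rational(1, 4), Mul(Rational(1, 71), Pow(387021, Rational(1, 2))))) = Add(7041, Mul(Rational(1, 284), Pow(387021, Rational(1, 2))))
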